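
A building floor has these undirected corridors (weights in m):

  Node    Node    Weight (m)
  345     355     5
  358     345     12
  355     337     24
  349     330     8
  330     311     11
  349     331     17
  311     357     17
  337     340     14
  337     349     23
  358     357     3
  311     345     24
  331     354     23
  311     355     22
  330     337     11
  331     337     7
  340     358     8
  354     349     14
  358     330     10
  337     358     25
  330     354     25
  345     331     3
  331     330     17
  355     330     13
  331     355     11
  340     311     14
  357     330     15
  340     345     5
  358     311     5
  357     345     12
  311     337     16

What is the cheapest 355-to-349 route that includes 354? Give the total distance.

45 m

Shortest 355→354: 355 → 345 → 331 → 354 = 31
Best 354 to 349: 354 → 349 costing 14
Total via 354: 31 + 14 = 45 m.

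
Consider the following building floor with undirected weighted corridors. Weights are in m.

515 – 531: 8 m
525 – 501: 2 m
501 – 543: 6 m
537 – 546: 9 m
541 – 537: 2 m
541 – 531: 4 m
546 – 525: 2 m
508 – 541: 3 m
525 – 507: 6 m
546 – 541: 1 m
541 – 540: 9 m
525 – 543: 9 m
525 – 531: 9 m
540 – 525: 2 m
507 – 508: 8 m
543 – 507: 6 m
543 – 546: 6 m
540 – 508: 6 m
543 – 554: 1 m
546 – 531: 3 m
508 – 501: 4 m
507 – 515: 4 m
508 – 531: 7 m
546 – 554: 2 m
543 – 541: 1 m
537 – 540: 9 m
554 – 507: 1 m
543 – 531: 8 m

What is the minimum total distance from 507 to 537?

Settle nodes by increasing distance from 507:
507: 0
554: 1  (via 507)
543: 2  (via 554)
546: 3  (via 554)
541: 3  (via 543)
515: 4  (via 507)
537: 5  (via 541)
Shortest route: 507 → 554 → 543 → 541 → 537 = 5 m.

5 m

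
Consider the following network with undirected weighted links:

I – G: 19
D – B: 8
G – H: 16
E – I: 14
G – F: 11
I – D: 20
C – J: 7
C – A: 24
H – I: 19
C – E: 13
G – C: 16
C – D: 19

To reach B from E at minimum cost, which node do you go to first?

C

Candidate routes:
E - C - D - B: 13+19+8 = 40
E - I - D - B: 14+20+8 = 42
Cheapest is E - C - D - B at 40.
So from E the first move is to C.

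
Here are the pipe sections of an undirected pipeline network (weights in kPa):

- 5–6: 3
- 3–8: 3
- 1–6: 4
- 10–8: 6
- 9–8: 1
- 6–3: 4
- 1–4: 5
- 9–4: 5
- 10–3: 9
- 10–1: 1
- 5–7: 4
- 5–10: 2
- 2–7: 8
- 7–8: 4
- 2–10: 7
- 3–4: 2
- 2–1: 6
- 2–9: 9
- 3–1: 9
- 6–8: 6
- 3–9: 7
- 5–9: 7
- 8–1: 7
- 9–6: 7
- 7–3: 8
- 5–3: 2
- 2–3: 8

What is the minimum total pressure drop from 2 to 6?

Shortest distances from 2:
2: 0
1: 6  (via 2)
10: 7  (via 2)
3: 8  (via 2)
7: 8  (via 2)
5: 9  (via 10)
9: 9  (via 2)
4: 10  (via 3)
6: 10  (via 1)
Shortest route: 2–1–6 = 10 kPa.

10 kPa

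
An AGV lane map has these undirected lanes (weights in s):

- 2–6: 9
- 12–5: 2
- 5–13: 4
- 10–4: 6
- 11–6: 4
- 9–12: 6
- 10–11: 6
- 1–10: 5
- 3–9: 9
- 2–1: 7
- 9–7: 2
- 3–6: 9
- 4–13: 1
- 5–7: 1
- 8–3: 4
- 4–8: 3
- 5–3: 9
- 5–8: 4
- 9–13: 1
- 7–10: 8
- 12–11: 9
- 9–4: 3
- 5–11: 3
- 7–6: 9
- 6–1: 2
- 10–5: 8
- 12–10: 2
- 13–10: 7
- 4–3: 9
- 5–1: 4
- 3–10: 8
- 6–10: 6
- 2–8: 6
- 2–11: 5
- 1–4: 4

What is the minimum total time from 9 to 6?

8 s

Running Dijkstra from 9:
9: 0
13: 1  (via 9)
4: 2  (via 13)
7: 2  (via 9)
5: 3  (via 7)
8: 5  (via 4)
12: 5  (via 5)
1: 6  (via 4)
11: 6  (via 5)
10: 7  (via 12)
6: 8  (via 1)
Shortest route: 9–13–4–1–6 = 8 s.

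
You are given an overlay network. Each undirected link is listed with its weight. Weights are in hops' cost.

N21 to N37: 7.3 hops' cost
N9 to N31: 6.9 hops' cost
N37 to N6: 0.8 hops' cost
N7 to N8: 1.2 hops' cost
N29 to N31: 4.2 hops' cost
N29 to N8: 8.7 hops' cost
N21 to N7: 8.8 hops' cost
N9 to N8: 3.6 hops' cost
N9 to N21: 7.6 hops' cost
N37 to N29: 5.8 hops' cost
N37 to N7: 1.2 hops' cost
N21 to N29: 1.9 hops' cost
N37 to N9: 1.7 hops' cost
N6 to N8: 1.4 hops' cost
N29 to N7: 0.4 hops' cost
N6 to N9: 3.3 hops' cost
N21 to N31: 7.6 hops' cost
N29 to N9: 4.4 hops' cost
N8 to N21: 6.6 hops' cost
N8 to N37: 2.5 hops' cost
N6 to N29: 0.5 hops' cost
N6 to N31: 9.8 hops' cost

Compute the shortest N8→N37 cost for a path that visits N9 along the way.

5.3 hops' cost

Best N8 to N9: N8 → N9 costing 3.6
Shortest N9→N37: N9 → N37 = 1.7
Total via N9: 3.6 + 1.7 = 5.3 hops' cost.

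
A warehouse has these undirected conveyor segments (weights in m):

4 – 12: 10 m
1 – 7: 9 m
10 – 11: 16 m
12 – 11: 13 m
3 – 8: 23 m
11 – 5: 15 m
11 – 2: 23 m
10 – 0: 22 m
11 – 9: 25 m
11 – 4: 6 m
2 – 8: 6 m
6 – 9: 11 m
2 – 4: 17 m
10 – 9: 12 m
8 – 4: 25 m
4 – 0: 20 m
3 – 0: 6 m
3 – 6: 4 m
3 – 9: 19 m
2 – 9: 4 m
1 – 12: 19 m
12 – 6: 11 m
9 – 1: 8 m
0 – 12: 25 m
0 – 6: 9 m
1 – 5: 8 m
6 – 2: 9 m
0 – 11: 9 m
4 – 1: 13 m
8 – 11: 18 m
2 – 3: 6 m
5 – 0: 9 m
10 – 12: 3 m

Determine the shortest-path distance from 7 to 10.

Running Dijkstra from 7:
7: 0
1: 9  (via 7)
5: 17  (via 1)
9: 17  (via 1)
2: 21  (via 9)
4: 22  (via 1)
0: 26  (via 5)
3: 27  (via 2)
8: 27  (via 2)
6: 28  (via 9)
11: 28  (via 4)
12: 28  (via 1)
10: 29  (via 9)
Shortest route: 7 → 1 → 9 → 10 = 29 m.

29 m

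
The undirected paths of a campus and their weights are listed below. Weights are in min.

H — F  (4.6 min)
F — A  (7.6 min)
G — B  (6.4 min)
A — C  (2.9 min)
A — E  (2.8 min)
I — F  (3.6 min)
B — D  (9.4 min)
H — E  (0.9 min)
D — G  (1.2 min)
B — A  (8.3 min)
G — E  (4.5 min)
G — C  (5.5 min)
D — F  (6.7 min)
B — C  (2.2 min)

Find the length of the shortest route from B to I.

16.3 min

Settle nodes by increasing distance from B:
B: 0
C: 2.2  (via B)
A: 5.1  (via C)
G: 6.4  (via B)
D: 7.6  (via G)
E: 7.9  (via A)
H: 8.8  (via E)
F: 12.7  (via A)
I: 16.3  (via F)
Shortest route: B → C → A → F → I = 16.3 min.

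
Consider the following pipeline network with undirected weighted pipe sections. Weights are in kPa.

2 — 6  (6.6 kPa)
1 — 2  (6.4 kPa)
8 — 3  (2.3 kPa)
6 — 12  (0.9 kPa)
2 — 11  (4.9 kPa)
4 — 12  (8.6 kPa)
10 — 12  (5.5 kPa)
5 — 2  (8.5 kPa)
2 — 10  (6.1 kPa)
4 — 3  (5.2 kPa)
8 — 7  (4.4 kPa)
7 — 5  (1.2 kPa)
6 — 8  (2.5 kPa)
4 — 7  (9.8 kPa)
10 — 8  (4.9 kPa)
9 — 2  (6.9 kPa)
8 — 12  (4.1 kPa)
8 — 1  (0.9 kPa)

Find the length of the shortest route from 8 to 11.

Compare a few routes:
8–10–2–11: 4.9+6.1+4.9 = 15.9
8–1–2–11: 0.9+6.4+4.9 = 12.2
8–6–2–11: 2.5+6.6+4.9 = 14
Cheapest is 8–1–2–11 at 12.2 kPa.

12.2 kPa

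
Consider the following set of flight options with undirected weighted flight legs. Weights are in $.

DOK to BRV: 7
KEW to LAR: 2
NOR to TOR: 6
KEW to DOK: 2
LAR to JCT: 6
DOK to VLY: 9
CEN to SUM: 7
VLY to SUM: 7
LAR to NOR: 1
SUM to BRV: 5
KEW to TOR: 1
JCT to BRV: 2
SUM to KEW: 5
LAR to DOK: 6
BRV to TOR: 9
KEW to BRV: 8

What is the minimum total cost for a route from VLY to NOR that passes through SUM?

Best VLY to SUM: VLY → SUM costing 7
Best SUM to NOR: SUM → KEW → LAR → NOR costing 8
Total via SUM: 7 + 8 = $15.

$15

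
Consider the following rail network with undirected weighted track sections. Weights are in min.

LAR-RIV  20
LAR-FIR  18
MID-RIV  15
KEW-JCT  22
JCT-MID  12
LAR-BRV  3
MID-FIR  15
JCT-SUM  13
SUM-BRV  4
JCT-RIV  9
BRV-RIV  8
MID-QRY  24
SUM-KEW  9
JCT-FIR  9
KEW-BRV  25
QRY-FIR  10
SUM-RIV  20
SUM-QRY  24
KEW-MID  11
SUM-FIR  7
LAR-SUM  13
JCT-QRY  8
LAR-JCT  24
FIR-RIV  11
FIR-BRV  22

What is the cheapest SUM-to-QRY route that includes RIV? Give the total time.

29 min

Shortest SUM→RIV: SUM–BRV–RIV = 12
Best RIV to QRY: RIV–JCT–QRY costing 17
Total via RIV: 12 + 17 = 29 min.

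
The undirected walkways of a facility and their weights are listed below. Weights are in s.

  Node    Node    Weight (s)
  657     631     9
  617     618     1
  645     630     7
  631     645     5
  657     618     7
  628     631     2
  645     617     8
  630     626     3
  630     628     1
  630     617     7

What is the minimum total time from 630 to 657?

Compare a few routes:
630 → 617 → 618 → 657: 7+1+7 = 15
630 → 628 → 631 → 657: 1+2+9 = 12
Cheapest is 630 → 628 → 631 → 657 at 12 s.

12 s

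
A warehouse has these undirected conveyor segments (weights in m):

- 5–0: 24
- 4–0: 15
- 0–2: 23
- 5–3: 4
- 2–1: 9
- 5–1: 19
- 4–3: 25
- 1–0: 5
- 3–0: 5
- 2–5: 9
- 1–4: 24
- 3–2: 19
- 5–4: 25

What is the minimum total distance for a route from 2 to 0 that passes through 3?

Best 2 to 3: 2 → 5 → 3 costing 13
Best 3 to 0: 3 → 0 costing 5
Total via 3: 13 + 5 = 18 m.

18 m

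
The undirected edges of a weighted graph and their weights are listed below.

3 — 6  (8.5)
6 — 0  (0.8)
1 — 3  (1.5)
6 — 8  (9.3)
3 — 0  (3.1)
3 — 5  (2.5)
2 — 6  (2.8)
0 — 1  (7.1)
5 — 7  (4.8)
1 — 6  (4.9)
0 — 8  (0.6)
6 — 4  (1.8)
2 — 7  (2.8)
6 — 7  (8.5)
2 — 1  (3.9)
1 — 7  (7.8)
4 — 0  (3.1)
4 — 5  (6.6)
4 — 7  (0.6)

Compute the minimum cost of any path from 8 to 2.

Candidate routes:
8 → 0 → 4 → 7 → 2: 0.6+3.1+0.6+2.8 = 7.1
8 → 0 → 6 → 4 → 7 → 2: 0.6+0.8+1.8+0.6+2.8 = 6.6
8 → 0 → 6 → 2: 0.6+0.8+2.8 = 4.2
8 → 0 → 4 → 6 → 2: 0.6+3.1+1.8+2.8 = 8.3
The minimum is 4.2 via 8 → 0 → 6 → 2.

4.2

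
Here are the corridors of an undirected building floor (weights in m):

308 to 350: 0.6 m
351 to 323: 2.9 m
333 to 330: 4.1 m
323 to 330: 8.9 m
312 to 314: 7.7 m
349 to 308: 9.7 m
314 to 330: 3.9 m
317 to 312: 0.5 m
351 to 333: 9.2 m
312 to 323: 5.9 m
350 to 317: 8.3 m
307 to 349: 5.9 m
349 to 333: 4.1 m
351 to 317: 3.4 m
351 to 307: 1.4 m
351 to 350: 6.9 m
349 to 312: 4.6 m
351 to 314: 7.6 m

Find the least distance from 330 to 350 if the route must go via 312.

Best 330 to 312: 330–314–312 costing 11.6
Shortest 312→350: 312–317–350 = 8.8
Total via 312: 11.6 + 8.8 = 20.4 m.

20.4 m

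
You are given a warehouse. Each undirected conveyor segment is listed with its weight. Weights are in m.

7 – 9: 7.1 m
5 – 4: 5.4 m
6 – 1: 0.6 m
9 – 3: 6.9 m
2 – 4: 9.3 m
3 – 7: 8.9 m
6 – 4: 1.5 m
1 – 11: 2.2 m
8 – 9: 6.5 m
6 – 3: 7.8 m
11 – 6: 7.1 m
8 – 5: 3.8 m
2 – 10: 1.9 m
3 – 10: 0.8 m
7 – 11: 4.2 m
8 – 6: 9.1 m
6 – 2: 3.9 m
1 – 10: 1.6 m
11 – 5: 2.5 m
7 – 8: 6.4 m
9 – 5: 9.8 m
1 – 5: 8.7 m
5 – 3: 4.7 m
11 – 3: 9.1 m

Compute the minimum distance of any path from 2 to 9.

Enumerating some paths:
2–10–3–9: 1.9+0.8+6.9 = 9.6
2–6–1–10–3–9: 3.9+0.6+1.6+0.8+6.9 = 13.8
The minimum is 9.6 m via 2–10–3–9.

9.6 m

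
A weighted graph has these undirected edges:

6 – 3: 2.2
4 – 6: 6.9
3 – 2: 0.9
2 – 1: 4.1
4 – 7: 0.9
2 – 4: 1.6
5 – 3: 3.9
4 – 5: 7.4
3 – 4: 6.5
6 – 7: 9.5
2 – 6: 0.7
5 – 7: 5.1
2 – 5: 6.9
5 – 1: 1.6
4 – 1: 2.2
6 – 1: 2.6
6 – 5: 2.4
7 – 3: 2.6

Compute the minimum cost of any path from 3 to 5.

3.9

Candidate routes:
3 → 5: 3.9 = 3.9
3 → 2 → 6 → 5: 0.9+0.7+2.4 = 4
3 → 6 → 5: 2.2+2.4 = 4.6
Cheapest is 3 → 5 at 3.9.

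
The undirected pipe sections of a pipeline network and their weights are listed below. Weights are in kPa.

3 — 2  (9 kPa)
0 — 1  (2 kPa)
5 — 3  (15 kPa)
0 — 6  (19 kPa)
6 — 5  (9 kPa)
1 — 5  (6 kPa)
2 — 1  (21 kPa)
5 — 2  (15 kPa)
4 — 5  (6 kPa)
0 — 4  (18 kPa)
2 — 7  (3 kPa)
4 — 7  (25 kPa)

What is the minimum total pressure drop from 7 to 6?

Candidate routes:
7–2–5–6: 3+15+9 = 27
7–2–3–5–6: 3+9+15+9 = 36
Cheapest is 7–2–5–6 at 27 kPa.

27 kPa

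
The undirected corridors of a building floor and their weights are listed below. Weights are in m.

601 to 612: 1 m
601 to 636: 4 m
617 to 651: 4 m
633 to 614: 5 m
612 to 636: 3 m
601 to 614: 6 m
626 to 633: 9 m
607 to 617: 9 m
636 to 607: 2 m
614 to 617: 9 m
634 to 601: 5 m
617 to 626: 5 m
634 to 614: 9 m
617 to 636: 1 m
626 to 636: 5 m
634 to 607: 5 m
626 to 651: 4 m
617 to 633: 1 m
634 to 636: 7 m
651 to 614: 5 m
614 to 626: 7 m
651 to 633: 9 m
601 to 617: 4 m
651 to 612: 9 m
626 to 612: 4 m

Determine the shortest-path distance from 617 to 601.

Running Dijkstra from 617:
617: 0
633: 1  (via 617)
636: 1  (via 617)
607: 3  (via 636)
651: 4  (via 617)
612: 4  (via 636)
601: 4  (via 617)
Shortest route: 617–601 = 4 m.

4 m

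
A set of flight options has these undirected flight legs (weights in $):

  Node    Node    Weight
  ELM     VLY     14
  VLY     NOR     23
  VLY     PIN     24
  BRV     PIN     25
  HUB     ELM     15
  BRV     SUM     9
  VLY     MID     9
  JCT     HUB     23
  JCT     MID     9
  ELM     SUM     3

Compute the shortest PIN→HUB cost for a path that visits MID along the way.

$65

Shortest PIN→MID: PIN → VLY → MID = 33
Shortest MID→HUB: MID → JCT → HUB = 32
Total via MID: 33 + 32 = $65.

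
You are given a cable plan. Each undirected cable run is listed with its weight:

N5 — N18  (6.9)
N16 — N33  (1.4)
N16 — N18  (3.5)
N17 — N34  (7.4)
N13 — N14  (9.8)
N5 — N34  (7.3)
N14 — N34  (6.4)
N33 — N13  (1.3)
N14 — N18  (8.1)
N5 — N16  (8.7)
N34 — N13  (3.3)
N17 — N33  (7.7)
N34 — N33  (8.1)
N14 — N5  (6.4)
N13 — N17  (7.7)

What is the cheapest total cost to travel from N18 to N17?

12.6

Settle nodes by increasing distance from N18:
N18: 0
N16: 3.5  (via N18)
N33: 4.9  (via N16)
N13: 6.2  (via N33)
N5: 6.9  (via N18)
N14: 8.1  (via N18)
N34: 9.5  (via N13)
N17: 12.6  (via N33)
Shortest route: N18–N16–N33–N17 = 12.6.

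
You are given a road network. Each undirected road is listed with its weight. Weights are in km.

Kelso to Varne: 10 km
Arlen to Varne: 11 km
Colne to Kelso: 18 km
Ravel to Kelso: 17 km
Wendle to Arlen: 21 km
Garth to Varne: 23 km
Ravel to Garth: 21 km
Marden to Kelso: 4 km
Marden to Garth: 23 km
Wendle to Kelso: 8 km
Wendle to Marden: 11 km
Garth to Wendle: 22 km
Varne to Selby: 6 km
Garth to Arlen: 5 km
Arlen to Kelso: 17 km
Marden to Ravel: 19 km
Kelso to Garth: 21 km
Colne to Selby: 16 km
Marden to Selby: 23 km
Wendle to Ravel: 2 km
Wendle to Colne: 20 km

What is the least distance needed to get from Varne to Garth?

Candidate routes:
Varne → Arlen → Garth: 11+5 = 16
Varne → Kelso → Garth: 10+21 = 31
Varne → Garth: 23 = 23
The minimum is 16 km via Varne → Arlen → Garth.

16 km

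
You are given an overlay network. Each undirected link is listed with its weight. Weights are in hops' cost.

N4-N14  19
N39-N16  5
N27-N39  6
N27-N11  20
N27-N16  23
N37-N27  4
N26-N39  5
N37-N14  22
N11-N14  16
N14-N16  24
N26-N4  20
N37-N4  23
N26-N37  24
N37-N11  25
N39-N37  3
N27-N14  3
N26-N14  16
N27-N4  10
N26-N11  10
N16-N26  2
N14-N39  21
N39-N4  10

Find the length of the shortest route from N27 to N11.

19 hops' cost

Compare a few routes:
N27 → N11: 20 = 20
N27 → N39 → N26 → N11: 6+5+10 = 21
N27 → N14 → N11: 3+16 = 19
The minimum is 19 hops' cost via N27 → N14 → N11.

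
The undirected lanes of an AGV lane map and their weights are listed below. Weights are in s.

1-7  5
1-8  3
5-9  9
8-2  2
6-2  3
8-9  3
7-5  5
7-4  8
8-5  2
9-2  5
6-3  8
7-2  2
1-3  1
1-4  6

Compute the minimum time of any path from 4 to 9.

12 s

Compare a few routes:
4–1–8–9: 6+3+3 = 12
4–7–2–9: 8+2+5 = 15
The minimum is 12 s via 4–1–8–9.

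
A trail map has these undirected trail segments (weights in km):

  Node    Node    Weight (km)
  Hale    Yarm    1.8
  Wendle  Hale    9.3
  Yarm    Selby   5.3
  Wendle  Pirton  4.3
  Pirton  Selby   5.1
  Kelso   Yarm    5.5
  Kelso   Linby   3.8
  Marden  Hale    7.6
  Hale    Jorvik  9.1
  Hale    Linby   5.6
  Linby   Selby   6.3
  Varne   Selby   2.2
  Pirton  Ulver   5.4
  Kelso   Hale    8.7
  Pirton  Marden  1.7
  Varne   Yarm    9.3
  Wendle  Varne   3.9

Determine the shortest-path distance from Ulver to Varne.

Running Dijkstra from Ulver:
Ulver: 0
Pirton: 5.4  (via Ulver)
Marden: 7.1  (via Pirton)
Wendle: 9.7  (via Pirton)
Selby: 10.5  (via Pirton)
Varne: 12.7  (via Selby)
Shortest route: Ulver → Pirton → Selby → Varne = 12.7 km.

12.7 km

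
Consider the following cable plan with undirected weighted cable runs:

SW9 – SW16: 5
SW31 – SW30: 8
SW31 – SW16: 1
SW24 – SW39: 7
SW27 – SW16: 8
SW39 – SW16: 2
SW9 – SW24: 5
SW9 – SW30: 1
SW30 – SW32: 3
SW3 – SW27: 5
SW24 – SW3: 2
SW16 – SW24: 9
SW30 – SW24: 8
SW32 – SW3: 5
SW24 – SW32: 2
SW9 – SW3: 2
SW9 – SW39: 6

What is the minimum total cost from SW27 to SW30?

Enumerating some paths:
SW27 → SW3 → SW9 → SW30: 5+2+1 = 8
SW27 → SW3 → SW24 → SW32 → SW30: 5+2+2+3 = 12
Cheapest is SW27 → SW3 → SW9 → SW30 at 8.

8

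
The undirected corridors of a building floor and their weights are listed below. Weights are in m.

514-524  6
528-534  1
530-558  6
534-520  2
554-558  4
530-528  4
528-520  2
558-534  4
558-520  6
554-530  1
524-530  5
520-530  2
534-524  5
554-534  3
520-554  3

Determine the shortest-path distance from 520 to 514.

13 m

Running Dijkstra from 520:
520: 0
528: 2  (via 520)
534: 2  (via 520)
530: 2  (via 520)
554: 3  (via 520)
558: 6  (via 520)
524: 7  (via 534)
514: 13  (via 524)
Shortest route: 520 → 534 → 524 → 514 = 13 m.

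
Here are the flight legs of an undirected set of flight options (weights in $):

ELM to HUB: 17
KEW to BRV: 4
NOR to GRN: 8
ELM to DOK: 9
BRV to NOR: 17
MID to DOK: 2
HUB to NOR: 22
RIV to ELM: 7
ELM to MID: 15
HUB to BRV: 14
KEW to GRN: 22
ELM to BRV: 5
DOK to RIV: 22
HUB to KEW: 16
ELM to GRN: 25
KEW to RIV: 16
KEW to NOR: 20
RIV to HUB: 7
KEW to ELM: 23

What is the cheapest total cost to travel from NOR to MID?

$33

Candidate routes:
NOR–BRV–ELM–MID: 17+5+15 = 37
NOR–KEW–BRV–ELM–DOK–MID: 20+4+5+9+2 = 40
NOR–BRV–ELM–DOK–MID: 17+5+9+2 = 33
The minimum is $33 via NOR–BRV–ELM–DOK–MID.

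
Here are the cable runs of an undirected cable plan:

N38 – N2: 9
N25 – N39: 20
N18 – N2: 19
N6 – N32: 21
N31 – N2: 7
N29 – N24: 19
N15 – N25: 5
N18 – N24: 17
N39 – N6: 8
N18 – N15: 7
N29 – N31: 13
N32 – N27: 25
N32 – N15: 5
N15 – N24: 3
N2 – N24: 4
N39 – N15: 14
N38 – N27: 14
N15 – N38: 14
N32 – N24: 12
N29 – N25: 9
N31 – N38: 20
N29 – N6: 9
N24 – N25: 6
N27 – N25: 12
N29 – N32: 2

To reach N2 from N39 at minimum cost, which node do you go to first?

N15

Enumerating some paths:
N39 → N15 → N24 → N2: 14+3+4 = 21
N39 → N25 → N24 → N2: 20+6+4 = 30
N39 → N15 → N25 → N24 → N2: 14+5+6+4 = 29
Cheapest is N39 → N15 → N24 → N2 at 21.
So from N39 the first move is to N15.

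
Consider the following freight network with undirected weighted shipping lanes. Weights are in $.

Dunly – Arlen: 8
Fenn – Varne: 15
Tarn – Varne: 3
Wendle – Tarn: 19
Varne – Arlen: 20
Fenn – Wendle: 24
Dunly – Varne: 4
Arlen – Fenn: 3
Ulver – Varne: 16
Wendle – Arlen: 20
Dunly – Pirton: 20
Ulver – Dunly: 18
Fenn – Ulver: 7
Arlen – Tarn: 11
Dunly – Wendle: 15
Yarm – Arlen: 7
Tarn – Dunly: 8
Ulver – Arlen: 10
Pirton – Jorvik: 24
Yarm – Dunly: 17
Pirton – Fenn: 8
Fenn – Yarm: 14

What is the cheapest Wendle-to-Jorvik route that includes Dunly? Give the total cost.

$58

Shortest Wendle→Dunly: Wendle → Dunly = 15
Shortest Dunly→Jorvik: Dunly → Arlen → Fenn → Pirton → Jorvik = 43
Total via Dunly: 15 + 43 = $58.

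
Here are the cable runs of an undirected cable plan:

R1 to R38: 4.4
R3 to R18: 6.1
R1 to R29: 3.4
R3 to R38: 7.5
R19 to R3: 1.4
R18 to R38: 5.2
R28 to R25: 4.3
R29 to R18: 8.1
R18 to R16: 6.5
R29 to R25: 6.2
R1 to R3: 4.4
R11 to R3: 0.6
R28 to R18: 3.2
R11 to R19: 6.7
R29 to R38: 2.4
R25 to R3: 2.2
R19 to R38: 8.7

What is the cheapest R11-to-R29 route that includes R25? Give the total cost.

9

Best R11 to R25: R11 → R3 → R25 costing 2.8
Shortest R25→R29: R25 → R29 = 6.2
Total via R25: 2.8 + 6.2 = 9.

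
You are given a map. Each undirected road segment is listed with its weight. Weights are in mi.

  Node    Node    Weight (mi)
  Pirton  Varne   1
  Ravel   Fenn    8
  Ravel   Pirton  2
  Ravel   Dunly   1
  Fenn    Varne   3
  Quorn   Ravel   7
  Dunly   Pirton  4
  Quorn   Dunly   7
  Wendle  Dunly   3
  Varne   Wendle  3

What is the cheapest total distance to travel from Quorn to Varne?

10 mi

Enumerating some paths:
Quorn–Dunly–Ravel–Pirton–Varne: 7+1+2+1 = 11
Quorn–Dunly–Pirton–Varne: 7+4+1 = 12
Quorn–Ravel–Dunly–Pirton–Varne: 7+1+4+1 = 13
Quorn–Ravel–Pirton–Varne: 7+2+1 = 10
Cheapest is Quorn–Ravel–Pirton–Varne at 10 mi.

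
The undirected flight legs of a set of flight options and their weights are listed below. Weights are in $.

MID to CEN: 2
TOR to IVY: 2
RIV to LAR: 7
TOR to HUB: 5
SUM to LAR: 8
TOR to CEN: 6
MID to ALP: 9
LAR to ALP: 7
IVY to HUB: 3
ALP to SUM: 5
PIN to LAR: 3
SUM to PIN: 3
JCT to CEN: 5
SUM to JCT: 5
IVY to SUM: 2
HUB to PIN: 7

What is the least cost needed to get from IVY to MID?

Candidate routes:
IVY → SUM → JCT → CEN → MID: 2+5+5+2 = 14
IVY → TOR → CEN → MID: 2+6+2 = 10
Cheapest is IVY → TOR → CEN → MID at $10.

$10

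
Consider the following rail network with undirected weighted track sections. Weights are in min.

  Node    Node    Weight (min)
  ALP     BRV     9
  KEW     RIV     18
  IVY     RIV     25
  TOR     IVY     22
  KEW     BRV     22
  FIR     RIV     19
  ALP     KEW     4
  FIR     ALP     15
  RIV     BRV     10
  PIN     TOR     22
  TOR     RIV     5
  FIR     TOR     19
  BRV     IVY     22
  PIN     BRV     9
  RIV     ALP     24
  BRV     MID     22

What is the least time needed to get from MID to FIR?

46 min

Shortest distances from MID:
MID: 0
BRV: 22  (via MID)
PIN: 31  (via BRV)
ALP: 31  (via BRV)
RIV: 32  (via BRV)
KEW: 35  (via ALP)
TOR: 37  (via RIV)
IVY: 44  (via BRV)
FIR: 46  (via ALP)
Shortest route: MID → BRV → ALP → FIR = 46 min.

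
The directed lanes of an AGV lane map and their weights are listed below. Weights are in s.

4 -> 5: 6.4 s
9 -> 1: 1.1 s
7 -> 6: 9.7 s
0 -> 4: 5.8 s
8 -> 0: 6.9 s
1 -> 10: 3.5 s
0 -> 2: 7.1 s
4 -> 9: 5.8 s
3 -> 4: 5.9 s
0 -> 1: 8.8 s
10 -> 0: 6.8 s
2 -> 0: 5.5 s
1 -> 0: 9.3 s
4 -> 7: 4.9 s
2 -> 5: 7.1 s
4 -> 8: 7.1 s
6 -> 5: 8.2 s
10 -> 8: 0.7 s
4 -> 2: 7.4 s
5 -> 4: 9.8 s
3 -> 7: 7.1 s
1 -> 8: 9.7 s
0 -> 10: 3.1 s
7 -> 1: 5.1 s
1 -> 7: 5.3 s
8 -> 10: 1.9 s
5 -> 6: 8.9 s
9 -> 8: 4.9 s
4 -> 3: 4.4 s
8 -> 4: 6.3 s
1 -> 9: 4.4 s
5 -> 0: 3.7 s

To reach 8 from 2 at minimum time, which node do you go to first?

Candidate routes:
2–0–10–8: 5.5+3.1+0.7 = 9.3
2–5–0–10–8: 7.1+3.7+3.1+0.7 = 14.6
Cheapest is 2–0–10–8 at 9.3 s.
So from 2 the first move is to 0.

0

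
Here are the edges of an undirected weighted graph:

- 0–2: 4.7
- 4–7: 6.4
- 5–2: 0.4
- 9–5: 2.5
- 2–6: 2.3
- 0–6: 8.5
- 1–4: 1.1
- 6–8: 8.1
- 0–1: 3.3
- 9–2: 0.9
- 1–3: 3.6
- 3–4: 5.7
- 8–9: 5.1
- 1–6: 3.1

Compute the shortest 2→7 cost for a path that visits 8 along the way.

24.7

Best 2 to 8: 2 → 9 → 8 costing 6
Shortest 8→7: 8 → 6 → 1 → 4 → 7 = 18.7
Total via 8: 6 + 18.7 = 24.7.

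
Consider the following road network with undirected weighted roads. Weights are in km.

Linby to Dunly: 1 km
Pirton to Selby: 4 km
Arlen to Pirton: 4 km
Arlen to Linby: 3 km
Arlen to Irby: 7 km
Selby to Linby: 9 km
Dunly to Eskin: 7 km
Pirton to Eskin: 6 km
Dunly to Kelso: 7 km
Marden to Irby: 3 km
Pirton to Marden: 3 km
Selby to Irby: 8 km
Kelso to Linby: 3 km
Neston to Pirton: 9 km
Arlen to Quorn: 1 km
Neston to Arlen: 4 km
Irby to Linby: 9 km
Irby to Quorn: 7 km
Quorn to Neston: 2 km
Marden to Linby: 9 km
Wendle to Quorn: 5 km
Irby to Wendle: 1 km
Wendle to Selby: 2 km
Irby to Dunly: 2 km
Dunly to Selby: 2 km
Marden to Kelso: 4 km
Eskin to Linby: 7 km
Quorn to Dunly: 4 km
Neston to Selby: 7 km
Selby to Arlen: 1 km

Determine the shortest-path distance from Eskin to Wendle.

Settle nodes by increasing distance from Eskin:
Eskin: 0
Pirton: 6  (via Eskin)
Dunly: 7  (via Eskin)
Linby: 7  (via Eskin)
Irby: 9  (via Dunly)
Selby: 9  (via Dunly)
Marden: 9  (via Pirton)
Arlen: 10  (via Pirton)
Kelso: 10  (via Linby)
Wendle: 10  (via Irby)
Shortest route: Eskin–Dunly–Irby–Wendle = 10 km.

10 km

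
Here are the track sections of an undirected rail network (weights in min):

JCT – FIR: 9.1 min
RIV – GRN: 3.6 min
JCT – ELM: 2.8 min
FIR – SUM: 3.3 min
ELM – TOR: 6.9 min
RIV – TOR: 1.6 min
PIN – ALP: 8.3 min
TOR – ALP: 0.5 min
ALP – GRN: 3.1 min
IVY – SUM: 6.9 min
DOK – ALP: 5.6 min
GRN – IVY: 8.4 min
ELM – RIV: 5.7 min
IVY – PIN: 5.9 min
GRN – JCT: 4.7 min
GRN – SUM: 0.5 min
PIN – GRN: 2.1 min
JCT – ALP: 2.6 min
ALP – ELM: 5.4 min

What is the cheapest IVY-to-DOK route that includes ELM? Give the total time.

Shortest IVY→ELM: IVY–SUM–GRN–JCT–ELM = 14.9
Best ELM to DOK: ELM–ALP–DOK costing 11
Total via ELM: 14.9 + 11 = 25.9 min.

25.9 min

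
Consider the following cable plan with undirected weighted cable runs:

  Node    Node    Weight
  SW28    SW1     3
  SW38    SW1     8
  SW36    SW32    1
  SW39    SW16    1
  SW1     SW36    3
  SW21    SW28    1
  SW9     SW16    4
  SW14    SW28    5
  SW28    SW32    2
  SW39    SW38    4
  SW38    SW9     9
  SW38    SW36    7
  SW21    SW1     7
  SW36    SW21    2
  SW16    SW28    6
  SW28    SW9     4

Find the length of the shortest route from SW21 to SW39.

8

Running Dijkstra from SW21:
SW21: 0
SW28: 1  (via SW21)
SW36: 2  (via SW21)
SW32: 3  (via SW28)
SW1: 4  (via SW28)
SW9: 5  (via SW28)
SW14: 6  (via SW28)
SW16: 7  (via SW28)
SW39: 8  (via SW16)
Shortest route: SW21 → SW28 → SW16 → SW39 = 8.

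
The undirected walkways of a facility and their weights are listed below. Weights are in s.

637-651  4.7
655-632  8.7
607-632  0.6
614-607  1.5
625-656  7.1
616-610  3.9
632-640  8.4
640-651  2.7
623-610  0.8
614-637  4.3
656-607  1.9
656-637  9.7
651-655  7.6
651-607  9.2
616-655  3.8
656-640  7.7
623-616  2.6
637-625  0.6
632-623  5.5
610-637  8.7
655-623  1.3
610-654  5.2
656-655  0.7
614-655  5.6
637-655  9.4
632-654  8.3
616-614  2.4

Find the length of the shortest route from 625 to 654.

14.5 s

Shortest distances from 625:
625: 0
637: 0.6  (via 625)
614: 4.9  (via 637)
651: 5.3  (via 637)
607: 6.4  (via 614)
632: 7  (via 607)
656: 7.1  (via 625)
616: 7.3  (via 614)
655: 7.8  (via 656)
640: 8  (via 651)
623: 9.1  (via 655)
610: 9.3  (via 637)
654: 14.5  (via 610)
Shortest route: 625–637–610–654 = 14.5 s.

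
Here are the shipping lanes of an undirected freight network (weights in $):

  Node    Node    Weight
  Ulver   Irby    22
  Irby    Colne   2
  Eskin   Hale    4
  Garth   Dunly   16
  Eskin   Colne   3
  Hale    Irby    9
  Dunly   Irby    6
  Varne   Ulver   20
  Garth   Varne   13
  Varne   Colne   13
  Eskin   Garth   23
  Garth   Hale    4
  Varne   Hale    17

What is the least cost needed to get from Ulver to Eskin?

Shortest distances from Ulver:
Ulver: 0
Varne: 20  (via Ulver)
Irby: 22  (via Ulver)
Colne: 24  (via Irby)
Eskin: 27  (via Colne)
Shortest route: Ulver–Irby–Colne–Eskin = $27.

$27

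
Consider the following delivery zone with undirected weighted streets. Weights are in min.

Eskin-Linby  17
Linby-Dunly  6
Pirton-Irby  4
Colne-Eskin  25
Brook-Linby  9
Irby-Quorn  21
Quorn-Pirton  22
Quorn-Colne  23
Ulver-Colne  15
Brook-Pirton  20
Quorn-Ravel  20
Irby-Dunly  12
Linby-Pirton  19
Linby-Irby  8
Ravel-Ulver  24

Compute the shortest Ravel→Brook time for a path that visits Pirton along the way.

62 min

Best Ravel to Pirton: Ravel–Quorn–Pirton costing 42
Best Pirton to Brook: Pirton–Brook costing 20
Total via Pirton: 42 + 20 = 62 min.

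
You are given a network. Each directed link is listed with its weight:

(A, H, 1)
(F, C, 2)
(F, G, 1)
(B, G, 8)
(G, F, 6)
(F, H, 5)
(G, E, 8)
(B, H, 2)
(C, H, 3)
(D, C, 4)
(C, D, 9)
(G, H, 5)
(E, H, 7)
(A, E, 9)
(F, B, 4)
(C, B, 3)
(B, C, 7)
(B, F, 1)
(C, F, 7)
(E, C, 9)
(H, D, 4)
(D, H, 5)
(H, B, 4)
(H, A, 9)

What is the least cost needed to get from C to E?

Shortest distances from C:
C: 0
B: 3  (via C)
H: 3  (via C)
F: 4  (via B)
G: 5  (via F)
D: 7  (via H)
A: 12  (via H)
E: 13  (via G)
Shortest route: C → B → F → G → E = 13.

13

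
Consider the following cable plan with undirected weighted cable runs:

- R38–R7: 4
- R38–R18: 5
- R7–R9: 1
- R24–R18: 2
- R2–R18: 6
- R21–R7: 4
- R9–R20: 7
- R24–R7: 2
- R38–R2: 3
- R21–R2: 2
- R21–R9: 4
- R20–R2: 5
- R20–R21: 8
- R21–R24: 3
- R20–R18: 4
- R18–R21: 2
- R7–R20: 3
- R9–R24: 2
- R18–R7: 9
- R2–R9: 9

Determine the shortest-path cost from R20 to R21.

Enumerating some paths:
R20 → R7 → R21: 3+4 = 7
R20 → R18 → R21: 4+2 = 6
R20 → R2 → R21: 5+2 = 7
Cheapest is R20 → R18 → R21 at 6.

6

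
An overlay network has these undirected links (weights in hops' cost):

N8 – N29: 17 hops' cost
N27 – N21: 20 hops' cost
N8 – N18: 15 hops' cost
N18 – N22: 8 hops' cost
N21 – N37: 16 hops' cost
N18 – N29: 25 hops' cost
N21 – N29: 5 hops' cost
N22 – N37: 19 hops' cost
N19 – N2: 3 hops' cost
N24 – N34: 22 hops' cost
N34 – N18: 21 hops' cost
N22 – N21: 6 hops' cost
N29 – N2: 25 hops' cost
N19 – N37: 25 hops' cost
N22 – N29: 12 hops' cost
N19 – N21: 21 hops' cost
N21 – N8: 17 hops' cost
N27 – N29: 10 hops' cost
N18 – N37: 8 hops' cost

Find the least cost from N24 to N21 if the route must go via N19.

97 hops' cost

Shortest N24→N19: N24 → N34 → N18 → N37 → N19 = 76
Best N19 to N21: N19 → N21 costing 21
Total via N19: 76 + 21 = 97 hops' cost.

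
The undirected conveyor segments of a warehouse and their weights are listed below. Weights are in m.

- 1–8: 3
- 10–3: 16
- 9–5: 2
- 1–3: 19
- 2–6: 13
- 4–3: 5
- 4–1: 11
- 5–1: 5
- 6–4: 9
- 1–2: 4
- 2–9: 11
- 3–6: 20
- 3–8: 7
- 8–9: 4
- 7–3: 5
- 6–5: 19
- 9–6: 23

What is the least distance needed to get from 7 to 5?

18 m

Compare a few routes:
7 - 3 - 8 - 1 - 5: 5+7+3+5 = 20
7 - 3 - 8 - 9 - 5: 5+7+4+2 = 18
7 - 3 - 4 - 1 - 5: 5+5+11+5 = 26
Cheapest is 7 - 3 - 8 - 9 - 5 at 18 m.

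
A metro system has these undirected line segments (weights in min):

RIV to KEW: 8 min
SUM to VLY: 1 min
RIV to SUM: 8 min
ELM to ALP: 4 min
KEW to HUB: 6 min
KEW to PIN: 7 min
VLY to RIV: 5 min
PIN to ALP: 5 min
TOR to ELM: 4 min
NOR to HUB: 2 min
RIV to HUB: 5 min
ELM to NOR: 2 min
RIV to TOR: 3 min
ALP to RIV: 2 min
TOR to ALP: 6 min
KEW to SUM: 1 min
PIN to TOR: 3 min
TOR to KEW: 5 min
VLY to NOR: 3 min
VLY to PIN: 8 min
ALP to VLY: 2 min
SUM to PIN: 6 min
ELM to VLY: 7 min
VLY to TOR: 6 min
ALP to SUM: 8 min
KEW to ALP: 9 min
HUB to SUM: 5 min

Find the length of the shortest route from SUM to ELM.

6 min

Enumerating some paths:
SUM–VLY–ALP–ELM: 1+2+4 = 7
SUM–VLY–NOR–ELM: 1+3+2 = 6
The minimum is 6 min via SUM–VLY–NOR–ELM.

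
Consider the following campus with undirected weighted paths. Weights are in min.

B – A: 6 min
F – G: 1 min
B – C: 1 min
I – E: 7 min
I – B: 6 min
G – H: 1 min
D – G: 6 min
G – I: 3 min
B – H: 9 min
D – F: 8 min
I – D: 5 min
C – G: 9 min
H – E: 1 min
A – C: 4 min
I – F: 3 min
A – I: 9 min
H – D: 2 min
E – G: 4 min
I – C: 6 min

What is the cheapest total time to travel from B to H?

Enumerating some paths:
B–I–G–H: 6+3+1 = 10
B–I–F–G–H: 6+3+1+1 = 11
B–C–I–G–H: 1+6+3+1 = 11
B–H: 9 = 9
Cheapest is B–H at 9 min.

9 min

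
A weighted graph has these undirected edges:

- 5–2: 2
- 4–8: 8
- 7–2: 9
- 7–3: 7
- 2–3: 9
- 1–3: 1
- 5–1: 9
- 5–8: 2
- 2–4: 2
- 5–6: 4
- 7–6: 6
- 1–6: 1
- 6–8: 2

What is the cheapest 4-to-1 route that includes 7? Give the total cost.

Shortest 4→7: 4 → 2 → 7 = 11
Shortest 7→1: 7 → 6 → 1 = 7
Total via 7: 11 + 7 = 18.

18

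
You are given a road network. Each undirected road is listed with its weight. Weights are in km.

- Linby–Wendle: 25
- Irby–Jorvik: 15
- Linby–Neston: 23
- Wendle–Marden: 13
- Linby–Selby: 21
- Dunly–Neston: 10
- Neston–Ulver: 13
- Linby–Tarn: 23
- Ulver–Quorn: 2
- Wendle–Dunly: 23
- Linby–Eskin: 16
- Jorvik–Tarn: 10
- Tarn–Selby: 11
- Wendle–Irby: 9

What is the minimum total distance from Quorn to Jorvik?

71 km

Settle nodes by increasing distance from Quorn:
Quorn: 0
Ulver: 2  (via Quorn)
Neston: 15  (via Ulver)
Dunly: 25  (via Neston)
Linby: 38  (via Neston)
Wendle: 48  (via Dunly)
Eskin: 54  (via Linby)
Irby: 57  (via Wendle)
Selby: 59  (via Linby)
Tarn: 61  (via Linby)
Marden: 61  (via Wendle)
Jorvik: 71  (via Tarn)
Shortest route: Quorn–Ulver–Neston–Linby–Tarn–Jorvik = 71 km.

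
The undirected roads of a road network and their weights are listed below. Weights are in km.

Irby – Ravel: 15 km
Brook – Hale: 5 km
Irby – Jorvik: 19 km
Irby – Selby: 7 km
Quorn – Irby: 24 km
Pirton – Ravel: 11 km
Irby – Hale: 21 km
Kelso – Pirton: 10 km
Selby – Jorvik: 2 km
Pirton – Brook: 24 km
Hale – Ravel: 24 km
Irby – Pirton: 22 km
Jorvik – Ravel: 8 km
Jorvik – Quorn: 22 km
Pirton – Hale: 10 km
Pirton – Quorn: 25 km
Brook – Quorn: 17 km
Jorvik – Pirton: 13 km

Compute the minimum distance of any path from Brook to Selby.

Enumerating some paths:
Brook → Hale → Pirton → Jorvik → Selby: 5+10+13+2 = 30
Brook → Hale → Irby → Selby: 5+21+7 = 33
Cheapest is Brook → Hale → Pirton → Jorvik → Selby at 30 km.

30 km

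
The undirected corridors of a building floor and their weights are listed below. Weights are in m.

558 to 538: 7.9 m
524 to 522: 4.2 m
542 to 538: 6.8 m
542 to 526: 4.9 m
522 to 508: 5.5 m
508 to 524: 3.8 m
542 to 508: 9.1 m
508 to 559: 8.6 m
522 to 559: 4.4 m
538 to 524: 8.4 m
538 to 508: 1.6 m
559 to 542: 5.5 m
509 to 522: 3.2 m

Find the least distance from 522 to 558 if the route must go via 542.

24.6 m

Shortest 522→542: 522 → 559 → 542 = 9.9
Shortest 542→558: 542 → 538 → 558 = 14.7
Total via 542: 9.9 + 14.7 = 24.6 m.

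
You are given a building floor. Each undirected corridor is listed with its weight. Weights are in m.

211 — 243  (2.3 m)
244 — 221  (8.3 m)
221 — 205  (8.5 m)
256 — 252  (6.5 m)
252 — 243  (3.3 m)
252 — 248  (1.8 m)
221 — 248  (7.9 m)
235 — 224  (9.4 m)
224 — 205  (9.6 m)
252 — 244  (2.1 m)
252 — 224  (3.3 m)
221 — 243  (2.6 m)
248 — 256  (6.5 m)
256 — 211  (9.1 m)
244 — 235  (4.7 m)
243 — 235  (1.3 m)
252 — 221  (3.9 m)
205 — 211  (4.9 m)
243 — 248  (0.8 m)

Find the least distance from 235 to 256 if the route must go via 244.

Best 235 to 244: 235–244 costing 4.7
Shortest 244→256: 244–252–256 = 8.6
Total via 244: 4.7 + 8.6 = 13.3 m.

13.3 m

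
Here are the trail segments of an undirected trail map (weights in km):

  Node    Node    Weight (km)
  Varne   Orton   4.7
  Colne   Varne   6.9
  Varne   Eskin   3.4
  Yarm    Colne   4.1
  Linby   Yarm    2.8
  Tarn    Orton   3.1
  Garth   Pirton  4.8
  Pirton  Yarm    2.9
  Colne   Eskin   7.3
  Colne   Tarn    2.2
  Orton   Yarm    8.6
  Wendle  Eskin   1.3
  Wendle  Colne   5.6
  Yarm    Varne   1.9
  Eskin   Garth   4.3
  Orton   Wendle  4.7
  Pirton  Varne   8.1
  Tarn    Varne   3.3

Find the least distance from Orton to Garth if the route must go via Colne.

16.5 km

Shortest Orton→Colne: Orton → Tarn → Colne = 5.3
Best Colne to Garth: Colne → Wendle → Eskin → Garth costing 11.2
Total via Colne: 5.3 + 11.2 = 16.5 km.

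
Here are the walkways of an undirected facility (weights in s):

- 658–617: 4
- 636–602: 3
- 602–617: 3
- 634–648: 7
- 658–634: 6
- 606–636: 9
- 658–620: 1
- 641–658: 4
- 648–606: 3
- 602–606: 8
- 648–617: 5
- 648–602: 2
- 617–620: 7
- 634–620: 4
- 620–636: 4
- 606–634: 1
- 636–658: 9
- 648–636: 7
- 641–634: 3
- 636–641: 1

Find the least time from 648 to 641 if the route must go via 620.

13 s

Best 648 to 620: 648–606–634–620 costing 8
Shortest 620→641: 620–658–641 = 5
Total via 620: 8 + 5 = 13 s.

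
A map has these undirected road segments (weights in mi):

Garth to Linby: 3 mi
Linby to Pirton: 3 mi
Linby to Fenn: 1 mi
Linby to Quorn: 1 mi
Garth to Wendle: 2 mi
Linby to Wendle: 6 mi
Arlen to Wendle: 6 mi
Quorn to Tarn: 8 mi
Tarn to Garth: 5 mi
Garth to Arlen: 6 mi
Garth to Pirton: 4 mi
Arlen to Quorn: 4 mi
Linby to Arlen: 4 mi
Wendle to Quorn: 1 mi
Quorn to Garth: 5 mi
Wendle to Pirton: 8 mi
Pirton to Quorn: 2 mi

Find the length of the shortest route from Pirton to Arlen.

Running Dijkstra from Pirton:
Pirton: 0
Quorn: 2  (via Pirton)
Wendle: 3  (via Quorn)
Linby: 3  (via Pirton)
Fenn: 4  (via Linby)
Garth: 4  (via Pirton)
Arlen: 6  (via Quorn)
Shortest route: Pirton–Quorn–Arlen = 6 mi.

6 mi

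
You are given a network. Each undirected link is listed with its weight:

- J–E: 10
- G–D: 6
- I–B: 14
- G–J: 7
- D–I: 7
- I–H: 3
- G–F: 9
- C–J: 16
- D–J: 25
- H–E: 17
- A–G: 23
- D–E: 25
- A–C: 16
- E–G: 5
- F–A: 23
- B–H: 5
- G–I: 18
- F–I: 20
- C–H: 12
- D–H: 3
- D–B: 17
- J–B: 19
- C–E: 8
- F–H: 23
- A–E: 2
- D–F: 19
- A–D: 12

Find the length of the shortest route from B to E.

Candidate routes:
B–H–D–A–E: 5+3+12+2 = 22
B–H–E: 5+17 = 22
B–H–D–G–E: 5+3+6+5 = 19
Cheapest is B–H–D–G–E at 19.

19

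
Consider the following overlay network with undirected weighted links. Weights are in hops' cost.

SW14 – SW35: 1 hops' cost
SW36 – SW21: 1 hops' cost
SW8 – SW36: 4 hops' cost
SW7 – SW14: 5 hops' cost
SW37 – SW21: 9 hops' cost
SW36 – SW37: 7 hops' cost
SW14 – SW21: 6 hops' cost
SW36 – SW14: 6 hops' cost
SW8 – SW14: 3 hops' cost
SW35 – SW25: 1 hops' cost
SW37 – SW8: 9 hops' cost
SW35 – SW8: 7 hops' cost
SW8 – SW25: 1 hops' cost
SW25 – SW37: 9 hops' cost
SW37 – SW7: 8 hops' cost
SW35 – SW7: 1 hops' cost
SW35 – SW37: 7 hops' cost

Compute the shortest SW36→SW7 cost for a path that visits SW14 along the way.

Shortest SW36→SW14: SW36–SW14 = 6
Best SW14 to SW7: SW14–SW35–SW7 costing 2
Total via SW14: 6 + 2 = 8 hops' cost.

8 hops' cost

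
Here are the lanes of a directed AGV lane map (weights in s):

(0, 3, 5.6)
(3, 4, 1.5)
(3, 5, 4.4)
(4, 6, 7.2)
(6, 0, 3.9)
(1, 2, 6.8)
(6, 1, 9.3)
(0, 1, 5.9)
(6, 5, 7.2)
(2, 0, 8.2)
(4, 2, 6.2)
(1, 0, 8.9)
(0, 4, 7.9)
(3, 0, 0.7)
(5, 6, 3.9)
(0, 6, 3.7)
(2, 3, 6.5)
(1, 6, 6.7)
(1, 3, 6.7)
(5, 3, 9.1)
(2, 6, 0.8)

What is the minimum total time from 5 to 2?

Compare a few routes:
5 - 6 - 1 - 2: 3.9+9.3+6.8 = 20
5 - 3 - 4 - 2: 9.1+1.5+6.2 = 16.8
5 - 6 - 0 - 1 - 2: 3.9+3.9+5.9+6.8 = 20.5
Cheapest is 5 - 3 - 4 - 2 at 16.8 s.

16.8 s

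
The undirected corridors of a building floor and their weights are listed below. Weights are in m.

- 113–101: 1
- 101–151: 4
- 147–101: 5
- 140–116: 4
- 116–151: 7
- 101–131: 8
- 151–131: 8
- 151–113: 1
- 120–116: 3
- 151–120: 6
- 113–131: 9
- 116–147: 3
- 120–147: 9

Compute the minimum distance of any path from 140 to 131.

19 m

Running Dijkstra from 140:
140: 0
116: 4  (via 140)
120: 7  (via 116)
147: 7  (via 116)
151: 11  (via 116)
113: 12  (via 151)
101: 12  (via 147)
131: 19  (via 151)
Shortest route: 140 → 116 → 151 → 131 = 19 m.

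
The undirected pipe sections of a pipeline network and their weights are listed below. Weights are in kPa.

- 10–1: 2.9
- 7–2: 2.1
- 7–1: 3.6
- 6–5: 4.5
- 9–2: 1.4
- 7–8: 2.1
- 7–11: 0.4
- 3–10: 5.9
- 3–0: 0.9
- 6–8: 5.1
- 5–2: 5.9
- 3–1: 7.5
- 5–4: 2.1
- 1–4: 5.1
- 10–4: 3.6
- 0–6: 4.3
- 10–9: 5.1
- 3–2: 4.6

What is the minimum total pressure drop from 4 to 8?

Candidate routes:
4–1–7–8: 5.1+3.6+2.1 = 10.8
4–5–2–7–8: 2.1+5.9+2.1+2.1 = 12.2
4–5–6–8: 2.1+4.5+5.1 = 11.7
4–10–1–7–8: 3.6+2.9+3.6+2.1 = 12.2
The minimum is 10.8 kPa via 4–1–7–8.

10.8 kPa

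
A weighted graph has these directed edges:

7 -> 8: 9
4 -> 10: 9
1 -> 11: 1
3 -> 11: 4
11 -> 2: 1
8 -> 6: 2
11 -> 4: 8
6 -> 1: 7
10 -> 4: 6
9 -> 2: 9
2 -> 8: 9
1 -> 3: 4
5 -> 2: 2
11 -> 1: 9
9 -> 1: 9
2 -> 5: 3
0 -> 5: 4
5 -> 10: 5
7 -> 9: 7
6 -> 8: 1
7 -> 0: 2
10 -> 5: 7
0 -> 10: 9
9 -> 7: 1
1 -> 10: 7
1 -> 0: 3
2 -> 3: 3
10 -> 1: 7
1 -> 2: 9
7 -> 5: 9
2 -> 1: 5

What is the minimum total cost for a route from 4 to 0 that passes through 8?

39

Shortest 4→8: 4 → 10 → 5 → 2 → 8 = 27
Shortest 8→0: 8 → 6 → 1 → 0 = 12
Total via 8: 27 + 12 = 39.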